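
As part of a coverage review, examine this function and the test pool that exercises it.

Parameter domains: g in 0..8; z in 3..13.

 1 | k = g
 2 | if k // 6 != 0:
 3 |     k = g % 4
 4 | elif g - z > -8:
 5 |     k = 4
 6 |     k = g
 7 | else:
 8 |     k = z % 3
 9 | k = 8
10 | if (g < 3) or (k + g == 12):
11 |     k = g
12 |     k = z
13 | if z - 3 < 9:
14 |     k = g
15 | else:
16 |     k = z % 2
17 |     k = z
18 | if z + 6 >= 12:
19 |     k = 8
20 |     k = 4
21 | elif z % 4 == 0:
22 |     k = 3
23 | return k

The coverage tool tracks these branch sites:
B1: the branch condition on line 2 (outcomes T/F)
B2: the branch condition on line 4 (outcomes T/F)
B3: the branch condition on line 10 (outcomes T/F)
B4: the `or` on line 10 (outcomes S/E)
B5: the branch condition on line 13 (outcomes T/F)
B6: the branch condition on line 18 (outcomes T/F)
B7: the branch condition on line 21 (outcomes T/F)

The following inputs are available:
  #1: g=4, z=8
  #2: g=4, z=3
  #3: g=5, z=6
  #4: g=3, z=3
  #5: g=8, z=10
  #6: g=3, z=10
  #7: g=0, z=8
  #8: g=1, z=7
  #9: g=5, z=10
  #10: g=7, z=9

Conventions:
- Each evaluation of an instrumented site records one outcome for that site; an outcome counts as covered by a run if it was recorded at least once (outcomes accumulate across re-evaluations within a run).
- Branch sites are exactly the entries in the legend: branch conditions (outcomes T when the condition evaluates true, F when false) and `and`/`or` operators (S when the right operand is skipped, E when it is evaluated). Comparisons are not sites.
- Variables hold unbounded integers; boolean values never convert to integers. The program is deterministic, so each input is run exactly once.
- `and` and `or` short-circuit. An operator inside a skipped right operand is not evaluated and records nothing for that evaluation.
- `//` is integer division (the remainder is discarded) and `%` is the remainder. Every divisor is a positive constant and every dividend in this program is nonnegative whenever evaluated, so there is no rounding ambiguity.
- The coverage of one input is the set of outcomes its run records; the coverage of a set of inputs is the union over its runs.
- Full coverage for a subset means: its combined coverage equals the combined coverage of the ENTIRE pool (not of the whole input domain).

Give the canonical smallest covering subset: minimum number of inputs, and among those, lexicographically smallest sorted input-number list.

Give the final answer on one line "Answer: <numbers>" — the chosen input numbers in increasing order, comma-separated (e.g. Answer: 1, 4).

input #1 (g=4, z=8): covers B1=F, B2=T, B3=T, B4=E, B5=T, B6=T
input #2 (g=4, z=3): covers B1=F, B2=T, B3=T, B4=E, B5=T, B6=F, B7=F
input #3 (g=5, z=6): covers B1=F, B2=T, B3=F, B4=E, B5=T, B6=T
input #4 (g=3, z=3): covers B1=F, B2=T, B3=F, B4=E, B5=T, B6=F, B7=F
input #5 (g=8, z=10): covers B1=T, B3=F, B4=E, B5=T, B6=T
input #6 (g=3, z=10): covers B1=F, B2=T, B3=F, B4=E, B5=T, B6=T
input #7 (g=0, z=8): covers B1=F, B2=F, B3=T, B4=S, B5=T, B6=T
input #8 (g=1, z=7): covers B1=F, B2=T, B3=T, B4=S, B5=T, B6=T
input #9 (g=5, z=10): covers B1=F, B2=T, B3=F, B4=E, B5=T, B6=T
input #10 (g=7, z=9): covers B1=T, B3=F, B4=E, B5=T, B6=T
pool-wide coverage (12 outcomes): B1=T, B1=F, B2=T, B2=F, B3=T, B3=F, B4=S, B4=E, B5=T, B6=T, B6=F, B7=F
checked all size-1 subsets: none covers 12 outcomes (max 7/12)
checked all size-2 subsets: none covers 12 outcomes (max 11/12)
the canonical winner is {2, 5, 7}: size 3, full 12-outcome coverage, earliest index list among size-3 covers

Answer: 2, 5, 7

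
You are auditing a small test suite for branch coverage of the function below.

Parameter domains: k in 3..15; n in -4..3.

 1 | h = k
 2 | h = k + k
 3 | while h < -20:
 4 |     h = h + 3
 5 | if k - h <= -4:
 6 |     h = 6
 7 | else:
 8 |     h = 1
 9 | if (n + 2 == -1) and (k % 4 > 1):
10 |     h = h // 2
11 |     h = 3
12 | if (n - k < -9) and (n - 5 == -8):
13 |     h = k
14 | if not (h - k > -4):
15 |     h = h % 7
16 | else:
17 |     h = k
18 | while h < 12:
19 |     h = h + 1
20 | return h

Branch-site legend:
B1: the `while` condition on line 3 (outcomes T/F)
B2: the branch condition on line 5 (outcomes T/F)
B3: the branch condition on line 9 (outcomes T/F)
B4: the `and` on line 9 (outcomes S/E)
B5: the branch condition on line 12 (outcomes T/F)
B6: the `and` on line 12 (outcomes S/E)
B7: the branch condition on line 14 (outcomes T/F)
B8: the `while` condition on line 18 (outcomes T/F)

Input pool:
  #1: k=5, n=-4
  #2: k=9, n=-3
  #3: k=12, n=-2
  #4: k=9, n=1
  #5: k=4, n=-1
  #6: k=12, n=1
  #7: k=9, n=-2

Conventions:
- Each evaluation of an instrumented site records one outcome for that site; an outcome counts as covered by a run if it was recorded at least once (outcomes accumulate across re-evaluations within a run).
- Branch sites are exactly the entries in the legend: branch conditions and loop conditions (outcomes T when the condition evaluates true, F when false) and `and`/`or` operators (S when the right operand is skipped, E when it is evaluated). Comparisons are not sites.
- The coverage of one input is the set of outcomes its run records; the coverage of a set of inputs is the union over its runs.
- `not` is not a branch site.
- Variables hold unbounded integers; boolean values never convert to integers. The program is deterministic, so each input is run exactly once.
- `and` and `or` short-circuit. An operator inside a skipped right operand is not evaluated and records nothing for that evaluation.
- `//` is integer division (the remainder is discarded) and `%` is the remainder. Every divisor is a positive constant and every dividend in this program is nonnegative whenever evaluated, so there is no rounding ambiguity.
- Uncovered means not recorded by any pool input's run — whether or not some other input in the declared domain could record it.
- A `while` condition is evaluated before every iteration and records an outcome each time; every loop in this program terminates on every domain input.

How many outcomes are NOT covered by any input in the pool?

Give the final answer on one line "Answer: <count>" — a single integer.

input #1 (k=5, n=-4): events B1->F, B2->T, B4->S, B3->F, B6->S, B5->F, B7->F, B8->T, B8->T, B8->T, B8->T, B8->T, B8->T, B8->T, ...; covers B1=F, B2=T, B3=F, B4=S, B5=F, B6=S, B7=F, B8=T, B8=F
input #2 (k=9, n=-3): events B1->F, B2->T, B4->E, B3->F, B6->E, B5->T, B7->F, B8->T, B8->T, B8->T, B8->F; covers B1=F, B2=T, B3=F, B4=E, B5=T, B6=E, B7=F, B8=T, B8=F
input #3 (k=12, n=-2): events B1->F, B2->T, B4->S, B3->F, B6->E, B5->F, B7->T, B8->T, B8->T, B8->T, B8->T, B8->T, B8->T, B8->F; covers B1=F, B2=T, B3=F, B4=S, B5=F, B6=E, B7=T, B8=T, B8=F
input #4 (k=9, n=1): events B1->F, B2->T, B4->S, B3->F, B6->S, B5->F, B7->F, B8->T, B8->T, B8->T, B8->F; covers B1=F, B2=T, B3=F, B4=S, B5=F, B6=S, B7=F, B8=T, B8=F
input #5 (k=4, n=-1): events B1->F, B2->T, B4->S, B3->F, B6->S, B5->F, B7->F, B8->T, B8->T, B8->T, B8->T, B8->T, B8->T, B8->T, ...; covers B1=F, B2=T, B3=F, B4=S, B5=F, B6=S, B7=F, B8=T, B8=F
input #6 (k=12, n=1): events B1->F, B2->T, B4->S, B3->F, B6->E, B5->F, B7->T, B8->T, B8->T, B8->T, B8->T, B8->T, B8->T, B8->F; covers B1=F, B2=T, B3=F, B4=S, B5=F, B6=E, B7=T, B8=T, B8=F
input #7 (k=9, n=-2): events B1->F, B2->T, B4->S, B3->F, B6->E, B5->F, B7->F, B8->T, B8->T, B8->T, B8->F; covers B1=F, B2=T, B3=F, B4=S, B5=F, B6=E, B7=F, B8=T, B8=F
union over the pool: B1=F, B2=T, B3=F, B4=S, B4=E, B5=T, B5=F, B6=S, B6=E, B7=T, B7=F, B8=T, B8=F
uncovered (3 of 16): B1=T, B2=F, B3=T

Answer: 3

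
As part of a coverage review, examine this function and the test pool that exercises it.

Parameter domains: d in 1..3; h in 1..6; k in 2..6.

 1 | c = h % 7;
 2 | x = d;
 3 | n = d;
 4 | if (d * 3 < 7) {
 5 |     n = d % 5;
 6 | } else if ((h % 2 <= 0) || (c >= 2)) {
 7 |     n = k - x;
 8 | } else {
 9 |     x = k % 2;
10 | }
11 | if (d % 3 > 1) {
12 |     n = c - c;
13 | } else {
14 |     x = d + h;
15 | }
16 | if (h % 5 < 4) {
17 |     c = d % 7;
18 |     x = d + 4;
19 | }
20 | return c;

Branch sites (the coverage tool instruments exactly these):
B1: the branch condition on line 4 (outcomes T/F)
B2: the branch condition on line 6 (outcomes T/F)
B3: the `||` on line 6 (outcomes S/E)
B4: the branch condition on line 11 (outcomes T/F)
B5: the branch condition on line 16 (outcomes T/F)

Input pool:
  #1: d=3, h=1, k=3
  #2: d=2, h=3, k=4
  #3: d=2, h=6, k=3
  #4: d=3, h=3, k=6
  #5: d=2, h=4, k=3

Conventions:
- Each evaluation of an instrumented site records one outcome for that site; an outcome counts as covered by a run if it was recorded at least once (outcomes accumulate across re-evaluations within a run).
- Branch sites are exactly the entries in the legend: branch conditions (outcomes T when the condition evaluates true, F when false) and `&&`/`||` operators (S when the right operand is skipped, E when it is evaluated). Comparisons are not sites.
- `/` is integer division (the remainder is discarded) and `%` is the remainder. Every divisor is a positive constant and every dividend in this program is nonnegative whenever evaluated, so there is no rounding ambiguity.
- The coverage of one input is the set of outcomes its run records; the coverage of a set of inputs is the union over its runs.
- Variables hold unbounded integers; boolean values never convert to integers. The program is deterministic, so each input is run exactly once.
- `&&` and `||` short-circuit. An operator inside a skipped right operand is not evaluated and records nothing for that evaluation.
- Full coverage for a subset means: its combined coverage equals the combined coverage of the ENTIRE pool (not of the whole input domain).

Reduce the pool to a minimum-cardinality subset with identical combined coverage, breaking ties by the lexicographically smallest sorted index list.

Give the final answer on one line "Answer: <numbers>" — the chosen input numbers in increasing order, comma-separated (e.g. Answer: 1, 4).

test 1 (d=3, h=1, k=3) fires B1->F, B3->E, B2->F, B4->F, B5->T; hits B1=F, B2=F, B3=E, B4=F, B5=T
test 2 (d=2, h=3, k=4) fires B1->T, B4->T, B5->T; hits B1=T, B4=T, B5=T
test 3 (d=2, h=6, k=3) fires B1->T, B4->T, B5->T; hits B1=T, B4=T, B5=T
test 4 (d=3, h=3, k=6) fires B1->F, B3->E, B2->T, B4->F, B5->T; hits B1=F, B2=T, B3=E, B4=F, B5=T
test 5 (d=2, h=4, k=3) fires B1->T, B4->T, B5->F; hits B1=T, B4=T, B5=F
the full pool covers 9 outcomes: B1=T, B1=F, B2=T, B2=F, B3=E, B4=T, B4=F, B5=T, B5=F
no size-1 subset reaches all 9 outcomes (best union: 5/9)
no size-2 subset reaches all 9 outcomes (best union: 8/9)
inputs {1, 4, 5} (size 3) cover everything; no size-3 subset with a lexicographically smaller index list covers all 9

Answer: 1, 4, 5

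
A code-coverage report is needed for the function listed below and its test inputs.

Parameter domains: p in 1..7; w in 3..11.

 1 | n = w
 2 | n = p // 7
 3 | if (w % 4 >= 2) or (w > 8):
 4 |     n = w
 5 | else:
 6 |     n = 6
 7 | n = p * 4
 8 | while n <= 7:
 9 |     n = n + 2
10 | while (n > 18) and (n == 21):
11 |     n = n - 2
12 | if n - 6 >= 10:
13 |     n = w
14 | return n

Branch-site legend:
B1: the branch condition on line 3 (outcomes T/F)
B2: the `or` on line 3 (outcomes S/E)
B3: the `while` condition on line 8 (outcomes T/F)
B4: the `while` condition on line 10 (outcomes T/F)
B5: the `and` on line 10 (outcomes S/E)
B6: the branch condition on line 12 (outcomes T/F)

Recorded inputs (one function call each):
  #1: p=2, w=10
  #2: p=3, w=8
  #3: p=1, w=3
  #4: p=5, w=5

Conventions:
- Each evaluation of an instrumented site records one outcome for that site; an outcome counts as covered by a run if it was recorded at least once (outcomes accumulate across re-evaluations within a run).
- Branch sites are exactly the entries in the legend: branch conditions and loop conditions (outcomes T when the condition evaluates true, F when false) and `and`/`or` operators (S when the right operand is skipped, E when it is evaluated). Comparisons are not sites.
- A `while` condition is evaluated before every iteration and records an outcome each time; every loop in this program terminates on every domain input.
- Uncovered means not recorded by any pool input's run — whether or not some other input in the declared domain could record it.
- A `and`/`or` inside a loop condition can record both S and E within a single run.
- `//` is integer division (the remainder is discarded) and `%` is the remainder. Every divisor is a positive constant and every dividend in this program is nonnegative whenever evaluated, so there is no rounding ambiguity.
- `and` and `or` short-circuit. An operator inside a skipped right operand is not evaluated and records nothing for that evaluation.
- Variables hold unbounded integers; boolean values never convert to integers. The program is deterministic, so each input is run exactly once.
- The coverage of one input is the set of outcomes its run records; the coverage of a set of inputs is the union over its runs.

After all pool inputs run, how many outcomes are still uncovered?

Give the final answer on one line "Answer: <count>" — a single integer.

run #1 (p=2, w=10) runs B2->S, B1->T, B3->F, B5->S, B4->F, B6->F; records B1=T, B2=S, B3=F, B4=F, B5=S, B6=F
run #2 (p=3, w=8) runs B2->E, B1->F, B3->F, B5->S, B4->F, B6->F; records B1=F, B2=E, B3=F, B4=F, B5=S, B6=F
run #3 (p=1, w=3) runs B2->S, B1->T, B3->T, B3->T, B3->F, B5->S, B4->F, B6->F; records B1=T, B2=S, B3=T, B3=F, B4=F, B5=S, B6=F
run #4 (p=5, w=5) runs B2->E, B1->F, B3->F, B5->E, B4->F, B6->T; records B1=F, B2=E, B3=F, B4=F, B5=E, B6=T
union over the pool: B1=T, B1=F, B2=S, B2=E, B3=T, B3=F, B4=F, B5=S, B5=E, B6=T, B6=F
uncovered (1 of 12): B4=T

Answer: 1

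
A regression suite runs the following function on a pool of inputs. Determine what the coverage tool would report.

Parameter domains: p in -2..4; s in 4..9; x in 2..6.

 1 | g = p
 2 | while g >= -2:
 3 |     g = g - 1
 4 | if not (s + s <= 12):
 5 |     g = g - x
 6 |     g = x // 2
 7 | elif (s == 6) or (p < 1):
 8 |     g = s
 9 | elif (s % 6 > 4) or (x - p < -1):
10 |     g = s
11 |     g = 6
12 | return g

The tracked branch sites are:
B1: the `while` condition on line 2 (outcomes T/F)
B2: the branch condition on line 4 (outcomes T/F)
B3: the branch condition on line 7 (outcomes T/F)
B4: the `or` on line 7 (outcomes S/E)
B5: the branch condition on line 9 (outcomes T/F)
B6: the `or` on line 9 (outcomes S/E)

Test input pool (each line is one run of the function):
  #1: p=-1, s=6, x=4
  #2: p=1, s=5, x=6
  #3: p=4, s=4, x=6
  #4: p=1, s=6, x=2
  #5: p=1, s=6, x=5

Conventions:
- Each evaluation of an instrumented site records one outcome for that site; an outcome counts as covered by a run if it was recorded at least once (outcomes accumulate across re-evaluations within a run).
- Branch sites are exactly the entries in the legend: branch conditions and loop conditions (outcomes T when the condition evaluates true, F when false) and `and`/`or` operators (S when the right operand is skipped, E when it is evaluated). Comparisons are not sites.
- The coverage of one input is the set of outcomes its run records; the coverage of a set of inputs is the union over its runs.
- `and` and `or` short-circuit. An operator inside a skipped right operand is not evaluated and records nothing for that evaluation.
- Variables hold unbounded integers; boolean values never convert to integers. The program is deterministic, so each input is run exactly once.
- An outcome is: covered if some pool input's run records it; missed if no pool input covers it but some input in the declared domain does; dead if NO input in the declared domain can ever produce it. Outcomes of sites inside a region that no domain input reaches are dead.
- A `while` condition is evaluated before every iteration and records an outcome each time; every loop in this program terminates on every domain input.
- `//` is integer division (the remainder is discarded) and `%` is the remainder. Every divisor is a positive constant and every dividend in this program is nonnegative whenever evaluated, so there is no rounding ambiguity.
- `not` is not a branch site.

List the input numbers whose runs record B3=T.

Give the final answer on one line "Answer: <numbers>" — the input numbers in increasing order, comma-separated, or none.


input #1 (p=-1, s=6, x=4): hits B3=T
input #2 (p=1, s=5, x=6): never hits B3=T
input #3 (p=4, s=4, x=6): never hits B3=T
input #4 (p=1, s=6, x=2): hits B3=T
input #5 (p=1, s=6, x=5): hits B3=T
Answer: 1, 4, 5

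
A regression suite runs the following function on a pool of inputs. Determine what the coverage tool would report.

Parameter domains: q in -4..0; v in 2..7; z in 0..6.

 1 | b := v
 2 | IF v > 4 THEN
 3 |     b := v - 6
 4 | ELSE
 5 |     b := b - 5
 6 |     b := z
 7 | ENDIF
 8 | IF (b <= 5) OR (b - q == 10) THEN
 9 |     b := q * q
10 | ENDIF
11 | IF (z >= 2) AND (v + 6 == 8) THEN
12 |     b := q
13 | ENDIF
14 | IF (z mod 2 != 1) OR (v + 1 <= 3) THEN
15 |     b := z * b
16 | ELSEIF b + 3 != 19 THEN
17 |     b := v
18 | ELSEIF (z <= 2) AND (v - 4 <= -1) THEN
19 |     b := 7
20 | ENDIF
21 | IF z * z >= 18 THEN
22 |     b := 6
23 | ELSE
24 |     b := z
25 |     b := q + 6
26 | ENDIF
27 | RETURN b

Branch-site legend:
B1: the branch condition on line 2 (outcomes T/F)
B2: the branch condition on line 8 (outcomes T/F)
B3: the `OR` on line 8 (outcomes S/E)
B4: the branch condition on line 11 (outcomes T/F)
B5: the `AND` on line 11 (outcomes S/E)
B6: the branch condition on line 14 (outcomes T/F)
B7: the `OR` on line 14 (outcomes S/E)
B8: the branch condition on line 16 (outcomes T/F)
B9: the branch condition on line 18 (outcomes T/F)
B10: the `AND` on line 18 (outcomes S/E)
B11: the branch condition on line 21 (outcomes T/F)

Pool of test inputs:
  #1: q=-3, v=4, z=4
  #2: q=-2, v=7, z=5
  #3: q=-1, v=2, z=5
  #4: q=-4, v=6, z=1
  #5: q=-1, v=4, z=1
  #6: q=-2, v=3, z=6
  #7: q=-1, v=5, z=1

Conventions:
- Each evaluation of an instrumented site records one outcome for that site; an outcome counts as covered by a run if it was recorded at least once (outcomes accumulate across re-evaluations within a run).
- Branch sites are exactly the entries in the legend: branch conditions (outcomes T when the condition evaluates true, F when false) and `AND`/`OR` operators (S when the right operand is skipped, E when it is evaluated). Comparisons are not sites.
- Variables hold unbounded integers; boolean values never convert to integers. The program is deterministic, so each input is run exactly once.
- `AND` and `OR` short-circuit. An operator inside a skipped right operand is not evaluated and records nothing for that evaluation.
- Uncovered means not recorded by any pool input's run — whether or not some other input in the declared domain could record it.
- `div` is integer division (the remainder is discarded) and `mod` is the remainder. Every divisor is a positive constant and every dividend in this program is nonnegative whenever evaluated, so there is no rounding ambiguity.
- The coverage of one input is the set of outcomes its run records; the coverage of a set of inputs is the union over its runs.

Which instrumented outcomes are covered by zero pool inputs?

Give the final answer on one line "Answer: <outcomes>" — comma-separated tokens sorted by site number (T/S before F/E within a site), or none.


test 1 (q=-3, v=4, z=4) fires B1->F, B3->S, B2->T, B5->E, B4->F, B7->S, B6->T, B11->F; hits B1=F, B2=T, B3=S, B4=F, B5=E, B6=T, B7=S, B11=F
test 2 (q=-2, v=7, z=5) fires B1->T, B3->S, B2->T, B5->E, B4->F, B7->E, B6->F, B8->T, B11->T; hits B1=T, B2=T, B3=S, B4=F, B5=E, B6=F, B7=E, B8=T, B11=T
test 3 (q=-1, v=2, z=5) fires B1->F, B3->S, B2->T, B5->E, B4->T, B7->E, B6->T, B11->T; hits B1=F, B2=T, B3=S, B4=T, B5=E, B6=T, B7=E, B11=T
test 4 (q=-4, v=6, z=1) fires B1->T, B3->S, B2->T, B5->S, B4->F, B7->E, B6->F, B8->F, B10->E, B9->F, B11->F; hits B1=T, B2=T, B3=S, B4=F, B5=S, B6=F, B7=E, B8=F, B9=F, B10=E, B11=F
test 5 (q=-1, v=4, z=1) fires B1->F, B3->S, B2->T, B5->S, B4->F, B7->E, B6->F, B8->T, B11->F; hits B1=F, B2=T, B3=S, B4=F, B5=S, B6=F, B7=E, B8=T, B11=F
test 6 (q=-2, v=3, z=6) fires B1->F, B3->E, B2->F, B5->E, B4->F, B7->S, B6->T, B11->T; hits B1=F, B2=F, B3=E, B4=F, B5=E, B6=T, B7=S, B11=T
test 7 (q=-1, v=5, z=1) fires B1->T, B3->S, B2->T, B5->S, B4->F, B7->E, B6->F, B8->T, B11->F; hits B1=T, B2=T, B3=S, B4=F, B5=S, B6=F, B7=E, B8=T, B11=F
union over the pool: B1=T, B1=F, B2=T, B2=F, B3=S, B3=E, B4=T, B4=F, B5=S, B5=E, B6=T, B6=F, B7=S, B7=E, B8=T, B8=F, B9=F, B10=E, B11=T, B11=F
uncovered (2 of 22): B9=T, B10=S
Answer: B9=T, B10=S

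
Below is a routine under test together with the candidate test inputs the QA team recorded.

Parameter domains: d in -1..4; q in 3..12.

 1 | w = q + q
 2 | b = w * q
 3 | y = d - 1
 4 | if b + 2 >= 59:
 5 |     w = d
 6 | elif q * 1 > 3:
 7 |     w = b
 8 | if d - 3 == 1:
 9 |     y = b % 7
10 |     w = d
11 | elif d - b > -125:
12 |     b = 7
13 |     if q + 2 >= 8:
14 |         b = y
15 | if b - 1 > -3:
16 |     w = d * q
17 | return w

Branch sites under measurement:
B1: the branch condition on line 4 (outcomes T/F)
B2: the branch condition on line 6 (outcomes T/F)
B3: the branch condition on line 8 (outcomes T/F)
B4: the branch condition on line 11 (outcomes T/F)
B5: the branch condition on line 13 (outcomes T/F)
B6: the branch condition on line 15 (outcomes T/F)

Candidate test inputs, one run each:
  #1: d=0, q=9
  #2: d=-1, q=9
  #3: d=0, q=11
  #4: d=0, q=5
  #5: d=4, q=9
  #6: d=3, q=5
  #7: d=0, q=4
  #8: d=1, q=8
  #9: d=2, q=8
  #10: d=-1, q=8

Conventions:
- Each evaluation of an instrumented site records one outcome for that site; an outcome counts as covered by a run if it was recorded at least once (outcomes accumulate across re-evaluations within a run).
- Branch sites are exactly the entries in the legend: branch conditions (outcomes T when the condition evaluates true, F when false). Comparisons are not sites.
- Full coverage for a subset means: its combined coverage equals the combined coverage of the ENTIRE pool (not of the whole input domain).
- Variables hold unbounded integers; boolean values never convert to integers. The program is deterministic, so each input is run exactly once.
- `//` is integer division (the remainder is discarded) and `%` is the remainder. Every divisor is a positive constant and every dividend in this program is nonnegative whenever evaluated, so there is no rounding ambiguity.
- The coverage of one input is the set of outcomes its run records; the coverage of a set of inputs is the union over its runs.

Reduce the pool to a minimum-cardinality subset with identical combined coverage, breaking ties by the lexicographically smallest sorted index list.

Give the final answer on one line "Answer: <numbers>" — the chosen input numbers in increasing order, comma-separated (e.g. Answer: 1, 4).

test 1 (d=0, q=9) hits B1=T, B3=F, B4=F, B6=T
test 2 (d=-1, q=9) hits B1=T, B3=F, B4=F, B6=T
test 3 (d=0, q=11) hits B1=T, B3=F, B4=F, B6=T
test 4 (d=0, q=5) hits B1=F, B2=T, B3=F, B4=T, B5=F, B6=T
test 5 (d=4, q=9) hits B1=T, B3=T, B6=T
test 6 (d=3, q=5) hits B1=F, B2=T, B3=F, B4=T, B5=F, B6=T
test 7 (d=0, q=4) hits B1=F, B2=T, B3=F, B4=T, B5=F, B6=T
test 8 (d=1, q=8) hits B1=T, B3=F, B4=F, B6=T
test 9 (d=2, q=8) hits B1=T, B3=F, B4=F, B6=T
test 10 (d=-1, q=8) hits B1=T, B3=F, B4=F, B6=T
pool-wide coverage (9 outcomes): B1=T, B1=F, B2=T, B3=T, B3=F, B4=T, B4=F, B5=F, B6=T
checked all size-1 subsets: none covers 9 outcomes (max 6/9)
checked all size-2 subsets: none covers 9 outcomes (max 8/9)
the canonical winner is {1, 4, 5}: size 3, full 9-outcome coverage, earliest index list among size-3 covers

Answer: 1, 4, 5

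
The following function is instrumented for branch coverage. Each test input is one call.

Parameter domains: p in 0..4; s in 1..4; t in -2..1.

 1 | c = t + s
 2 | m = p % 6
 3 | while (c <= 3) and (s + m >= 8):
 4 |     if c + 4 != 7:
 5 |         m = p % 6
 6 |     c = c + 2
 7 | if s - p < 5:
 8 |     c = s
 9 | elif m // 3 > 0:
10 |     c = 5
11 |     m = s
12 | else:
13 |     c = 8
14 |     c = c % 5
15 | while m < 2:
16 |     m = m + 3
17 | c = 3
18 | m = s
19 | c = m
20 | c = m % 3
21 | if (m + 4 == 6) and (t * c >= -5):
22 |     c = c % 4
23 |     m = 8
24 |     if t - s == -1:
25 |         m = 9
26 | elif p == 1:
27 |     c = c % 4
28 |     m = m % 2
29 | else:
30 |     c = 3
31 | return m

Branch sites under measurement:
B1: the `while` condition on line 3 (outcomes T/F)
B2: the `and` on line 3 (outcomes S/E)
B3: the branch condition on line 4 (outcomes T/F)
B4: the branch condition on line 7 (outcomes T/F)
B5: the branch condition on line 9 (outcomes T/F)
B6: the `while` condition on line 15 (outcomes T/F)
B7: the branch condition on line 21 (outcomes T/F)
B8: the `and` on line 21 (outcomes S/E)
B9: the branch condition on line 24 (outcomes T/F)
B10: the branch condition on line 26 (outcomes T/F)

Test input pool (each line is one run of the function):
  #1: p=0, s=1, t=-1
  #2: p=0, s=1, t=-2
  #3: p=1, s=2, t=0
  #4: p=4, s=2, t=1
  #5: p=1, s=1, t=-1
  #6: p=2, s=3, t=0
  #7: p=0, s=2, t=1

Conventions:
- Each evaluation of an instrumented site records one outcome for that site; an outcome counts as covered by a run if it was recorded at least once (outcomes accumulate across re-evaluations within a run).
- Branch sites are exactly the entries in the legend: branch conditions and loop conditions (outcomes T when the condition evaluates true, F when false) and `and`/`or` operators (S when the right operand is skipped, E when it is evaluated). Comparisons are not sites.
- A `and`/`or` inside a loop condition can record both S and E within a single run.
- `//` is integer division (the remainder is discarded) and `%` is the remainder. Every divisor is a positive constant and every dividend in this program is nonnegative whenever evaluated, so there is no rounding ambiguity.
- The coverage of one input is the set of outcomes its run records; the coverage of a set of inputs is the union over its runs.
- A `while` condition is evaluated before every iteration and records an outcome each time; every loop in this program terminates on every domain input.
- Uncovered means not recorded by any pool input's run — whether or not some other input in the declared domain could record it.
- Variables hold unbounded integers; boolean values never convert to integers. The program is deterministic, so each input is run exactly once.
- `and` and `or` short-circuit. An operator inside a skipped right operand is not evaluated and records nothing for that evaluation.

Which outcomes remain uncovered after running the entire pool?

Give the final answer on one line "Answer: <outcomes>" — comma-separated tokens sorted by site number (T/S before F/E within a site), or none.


input #1 (p=0, s=1, t=-1): covers B1=F, B2=E, B4=T, B6=T, B6=F, B7=F, B8=S, B10=F
input #2 (p=0, s=1, t=-2): covers B1=F, B2=E, B4=T, B6=T, B6=F, B7=F, B8=S, B10=F
input #3 (p=1, s=2, t=0): covers B1=F, B2=E, B4=T, B6=T, B6=F, B7=T, B8=E, B9=F
input #4 (p=4, s=2, t=1): covers B1=F, B2=E, B4=T, B6=F, B7=T, B8=E, B9=T
input #5 (p=1, s=1, t=-1): covers B1=F, B2=E, B4=T, B6=T, B6=F, B7=F, B8=S, B10=T
input #6 (p=2, s=3, t=0): covers B1=F, B2=E, B4=T, B6=F, B7=F, B8=S, B10=F
input #7 (p=0, s=2, t=1): covers B1=F, B2=E, B4=T, B6=T, B6=F, B7=T, B8=E, B9=T
union over the pool: B1=F, B2=E, B4=T, B6=T, B6=F, B7=T, B7=F, B8=S, B8=E, B9=T, B9=F, B10=T, B10=F
uncovered (7 of 20): B1=T, B2=S, B3=T, B3=F, B4=F, B5=T, B5=F
Answer: B1=T, B2=S, B3=T, B3=F, B4=F, B5=T, B5=F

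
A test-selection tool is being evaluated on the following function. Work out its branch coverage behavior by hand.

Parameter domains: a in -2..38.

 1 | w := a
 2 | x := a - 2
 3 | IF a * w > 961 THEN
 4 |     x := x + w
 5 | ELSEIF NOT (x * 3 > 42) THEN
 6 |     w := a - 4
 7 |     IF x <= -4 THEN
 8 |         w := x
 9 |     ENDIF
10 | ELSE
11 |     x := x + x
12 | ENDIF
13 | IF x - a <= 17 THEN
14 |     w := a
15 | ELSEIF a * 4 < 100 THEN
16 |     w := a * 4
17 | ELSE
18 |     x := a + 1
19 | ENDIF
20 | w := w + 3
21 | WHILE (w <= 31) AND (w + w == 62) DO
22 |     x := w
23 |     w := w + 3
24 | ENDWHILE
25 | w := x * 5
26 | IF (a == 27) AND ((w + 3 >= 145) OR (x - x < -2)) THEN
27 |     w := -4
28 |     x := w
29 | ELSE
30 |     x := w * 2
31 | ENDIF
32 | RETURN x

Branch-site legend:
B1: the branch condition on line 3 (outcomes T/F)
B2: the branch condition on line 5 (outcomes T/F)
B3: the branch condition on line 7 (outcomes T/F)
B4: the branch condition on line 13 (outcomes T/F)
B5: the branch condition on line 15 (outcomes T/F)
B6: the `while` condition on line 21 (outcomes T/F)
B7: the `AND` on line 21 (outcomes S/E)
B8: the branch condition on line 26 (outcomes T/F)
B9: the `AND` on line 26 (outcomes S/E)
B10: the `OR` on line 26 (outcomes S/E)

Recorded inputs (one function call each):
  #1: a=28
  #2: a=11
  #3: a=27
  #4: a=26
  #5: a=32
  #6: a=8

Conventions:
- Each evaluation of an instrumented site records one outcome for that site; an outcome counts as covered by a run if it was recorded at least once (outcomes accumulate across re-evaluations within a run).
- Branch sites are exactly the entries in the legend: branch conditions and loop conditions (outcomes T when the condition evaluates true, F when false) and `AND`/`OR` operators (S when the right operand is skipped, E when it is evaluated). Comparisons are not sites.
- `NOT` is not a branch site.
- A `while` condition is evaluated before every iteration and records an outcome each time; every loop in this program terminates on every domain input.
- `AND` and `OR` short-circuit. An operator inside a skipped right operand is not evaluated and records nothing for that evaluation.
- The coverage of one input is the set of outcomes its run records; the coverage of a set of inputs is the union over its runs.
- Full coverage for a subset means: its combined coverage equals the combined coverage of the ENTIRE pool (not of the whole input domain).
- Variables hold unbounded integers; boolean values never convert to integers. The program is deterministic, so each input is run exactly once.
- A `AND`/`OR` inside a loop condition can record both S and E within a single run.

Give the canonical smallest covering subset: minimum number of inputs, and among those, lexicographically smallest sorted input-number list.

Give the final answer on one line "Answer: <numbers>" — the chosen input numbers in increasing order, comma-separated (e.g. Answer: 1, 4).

run #1 (a=28) runs B1->F, B2->F, B4->F, B5->F, B7->E, B6->T, B7->S, B6->F, B9->S, B8->F; records B1=F, B2=F, B4=F, B5=F, B6=T, B6=F, B7=S, B7=E, B8=F, B9=S
run #2 (a=11) runs B1->F, B2->T, B3->F, B4->T, B7->E, B6->F, B9->S, B8->F; records B1=F, B2=T, B3=F, B4=T, B6=F, B7=E, B8=F, B9=S
run #3 (a=27) runs B1->F, B2->F, B4->F, B5->F, B7->E, B6->F, B9->E, B10->E, B8->F; records B1=F, B2=F, B4=F, B5=F, B6=F, B7=E, B8=F, B9=E, B10=E
run #4 (a=26) runs B1->F, B2->F, B4->F, B5->F, B7->E, B6->F, B9->S, B8->F; records B1=F, B2=F, B4=F, B5=F, B6=F, B7=E, B8=F, B9=S
run #5 (a=32) runs B1->T, B4->F, B5->F, B7->S, B6->F, B9->S, B8->F; records B1=T, B4=F, B5=F, B6=F, B7=S, B8=F, B9=S
run #6 (a=8) runs B1->F, B2->T, B3->F, B4->T, B7->E, B6->F, B9->S, B8->F; records B1=F, B2=T, B3=F, B4=T, B6=F, B7=E, B8=F, B9=S
pool-wide coverage (16 outcomes): B1=T, B1=F, B2=T, B2=F, B3=F, B4=T, B4=F, B5=F, B6=T, B6=F, B7=S, B7=E, B8=F, B9=S, B9=E, B10=E
checked all size-1 subsets: none covers 16 outcomes (max 10/16)
checked all size-2 subsets: none covers 16 outcomes (max 13/16)
checked all size-3 subsets: none covers 16 outcomes (max 15/16)
inputs {1, 2, 3, 5} (size 4) cover everything; no size-4 subset with a lexicographically smaller index list covers all 16

Answer: 1, 2, 3, 5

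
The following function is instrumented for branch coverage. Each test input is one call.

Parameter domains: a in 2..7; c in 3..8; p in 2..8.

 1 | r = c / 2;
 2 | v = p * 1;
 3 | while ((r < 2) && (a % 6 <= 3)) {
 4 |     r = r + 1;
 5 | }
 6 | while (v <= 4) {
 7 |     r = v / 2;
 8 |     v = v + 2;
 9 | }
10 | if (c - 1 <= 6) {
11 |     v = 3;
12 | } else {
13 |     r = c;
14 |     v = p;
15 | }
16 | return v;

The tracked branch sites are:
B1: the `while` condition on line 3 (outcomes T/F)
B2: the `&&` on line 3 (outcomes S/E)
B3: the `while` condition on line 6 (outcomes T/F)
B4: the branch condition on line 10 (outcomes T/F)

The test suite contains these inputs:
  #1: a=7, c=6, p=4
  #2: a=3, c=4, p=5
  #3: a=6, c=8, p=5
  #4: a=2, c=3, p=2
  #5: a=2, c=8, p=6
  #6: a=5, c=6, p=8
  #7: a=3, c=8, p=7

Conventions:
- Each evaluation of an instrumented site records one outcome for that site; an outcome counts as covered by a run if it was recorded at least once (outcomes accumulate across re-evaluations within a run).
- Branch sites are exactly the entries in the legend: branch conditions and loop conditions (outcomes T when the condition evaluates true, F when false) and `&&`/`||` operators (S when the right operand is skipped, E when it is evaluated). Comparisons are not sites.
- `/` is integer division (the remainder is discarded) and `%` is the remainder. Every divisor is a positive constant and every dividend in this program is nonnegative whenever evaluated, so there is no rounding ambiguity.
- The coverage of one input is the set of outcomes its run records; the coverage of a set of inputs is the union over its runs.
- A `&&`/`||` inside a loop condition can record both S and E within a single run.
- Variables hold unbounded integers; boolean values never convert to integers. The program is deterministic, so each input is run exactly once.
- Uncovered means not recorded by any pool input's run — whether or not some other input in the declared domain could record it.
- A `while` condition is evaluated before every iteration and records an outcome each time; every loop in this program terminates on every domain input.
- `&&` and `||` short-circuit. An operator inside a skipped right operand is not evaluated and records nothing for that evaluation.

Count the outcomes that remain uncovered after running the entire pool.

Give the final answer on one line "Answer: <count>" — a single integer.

input #1 (a=7, c=6, p=4): events B2->S, B1->F, B3->T, B3->F, B4->T; covers B1=F, B2=S, B3=T, B3=F, B4=T
input #2 (a=3, c=4, p=5): events B2->S, B1->F, B3->F, B4->T; covers B1=F, B2=S, B3=F, B4=T
input #3 (a=6, c=8, p=5): events B2->S, B1->F, B3->F, B4->F; covers B1=F, B2=S, B3=F, B4=F
input #4 (a=2, c=3, p=2): events B2->E, B1->T, B2->S, B1->F, B3->T, B3->T, B3->F, B4->T; covers B1=T, B1=F, B2=S, B2=E, B3=T, B3=F, B4=T
input #5 (a=2, c=8, p=6): events B2->S, B1->F, B3->F, B4->F; covers B1=F, B2=S, B3=F, B4=F
input #6 (a=5, c=6, p=8): events B2->S, B1->F, B3->F, B4->T; covers B1=F, B2=S, B3=F, B4=T
input #7 (a=3, c=8, p=7): events B2->S, B1->F, B3->F, B4->F; covers B1=F, B2=S, B3=F, B4=F
union over the pool: B1=T, B1=F, B2=S, B2=E, B3=T, B3=F, B4=T, B4=F
uncovered (0 of 8): none

Answer: 0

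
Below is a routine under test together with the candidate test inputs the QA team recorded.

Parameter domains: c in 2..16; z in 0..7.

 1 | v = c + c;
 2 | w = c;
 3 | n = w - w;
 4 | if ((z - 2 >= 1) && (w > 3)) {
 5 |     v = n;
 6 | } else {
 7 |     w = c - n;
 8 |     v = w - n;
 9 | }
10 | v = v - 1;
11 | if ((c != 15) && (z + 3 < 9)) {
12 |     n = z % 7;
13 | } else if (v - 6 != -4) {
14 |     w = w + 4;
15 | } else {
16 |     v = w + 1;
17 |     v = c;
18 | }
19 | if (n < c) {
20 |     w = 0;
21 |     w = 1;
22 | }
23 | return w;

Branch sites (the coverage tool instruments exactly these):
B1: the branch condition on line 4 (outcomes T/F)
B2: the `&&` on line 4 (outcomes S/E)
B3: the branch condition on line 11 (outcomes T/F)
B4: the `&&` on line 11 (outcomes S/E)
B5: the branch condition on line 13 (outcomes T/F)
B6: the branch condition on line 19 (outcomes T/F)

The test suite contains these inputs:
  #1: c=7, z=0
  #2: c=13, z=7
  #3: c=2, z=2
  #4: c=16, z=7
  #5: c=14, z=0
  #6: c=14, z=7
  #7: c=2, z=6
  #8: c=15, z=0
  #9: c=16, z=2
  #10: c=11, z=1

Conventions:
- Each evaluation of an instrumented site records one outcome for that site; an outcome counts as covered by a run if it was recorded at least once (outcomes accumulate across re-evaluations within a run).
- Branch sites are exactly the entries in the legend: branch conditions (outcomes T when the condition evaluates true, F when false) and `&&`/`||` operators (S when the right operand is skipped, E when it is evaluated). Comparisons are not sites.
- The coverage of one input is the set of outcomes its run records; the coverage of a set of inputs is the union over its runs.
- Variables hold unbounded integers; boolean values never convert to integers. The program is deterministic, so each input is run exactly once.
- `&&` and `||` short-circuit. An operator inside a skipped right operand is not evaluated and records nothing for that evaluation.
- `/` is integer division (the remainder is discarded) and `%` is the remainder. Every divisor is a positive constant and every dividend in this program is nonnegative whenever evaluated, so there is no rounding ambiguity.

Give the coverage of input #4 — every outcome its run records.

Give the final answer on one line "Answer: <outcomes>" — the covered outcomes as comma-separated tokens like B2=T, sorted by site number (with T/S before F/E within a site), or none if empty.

Simulating input #4 (c=16, z=7) step by step:
  B2->E, B1->T, B4->E, B3->F, B5->T, B6->T
distinct outcomes covered: B1=T, B2=E, B3=F, B4=E, B5=T, B6=T

Answer: B1=T, B2=E, B3=F, B4=E, B5=T, B6=T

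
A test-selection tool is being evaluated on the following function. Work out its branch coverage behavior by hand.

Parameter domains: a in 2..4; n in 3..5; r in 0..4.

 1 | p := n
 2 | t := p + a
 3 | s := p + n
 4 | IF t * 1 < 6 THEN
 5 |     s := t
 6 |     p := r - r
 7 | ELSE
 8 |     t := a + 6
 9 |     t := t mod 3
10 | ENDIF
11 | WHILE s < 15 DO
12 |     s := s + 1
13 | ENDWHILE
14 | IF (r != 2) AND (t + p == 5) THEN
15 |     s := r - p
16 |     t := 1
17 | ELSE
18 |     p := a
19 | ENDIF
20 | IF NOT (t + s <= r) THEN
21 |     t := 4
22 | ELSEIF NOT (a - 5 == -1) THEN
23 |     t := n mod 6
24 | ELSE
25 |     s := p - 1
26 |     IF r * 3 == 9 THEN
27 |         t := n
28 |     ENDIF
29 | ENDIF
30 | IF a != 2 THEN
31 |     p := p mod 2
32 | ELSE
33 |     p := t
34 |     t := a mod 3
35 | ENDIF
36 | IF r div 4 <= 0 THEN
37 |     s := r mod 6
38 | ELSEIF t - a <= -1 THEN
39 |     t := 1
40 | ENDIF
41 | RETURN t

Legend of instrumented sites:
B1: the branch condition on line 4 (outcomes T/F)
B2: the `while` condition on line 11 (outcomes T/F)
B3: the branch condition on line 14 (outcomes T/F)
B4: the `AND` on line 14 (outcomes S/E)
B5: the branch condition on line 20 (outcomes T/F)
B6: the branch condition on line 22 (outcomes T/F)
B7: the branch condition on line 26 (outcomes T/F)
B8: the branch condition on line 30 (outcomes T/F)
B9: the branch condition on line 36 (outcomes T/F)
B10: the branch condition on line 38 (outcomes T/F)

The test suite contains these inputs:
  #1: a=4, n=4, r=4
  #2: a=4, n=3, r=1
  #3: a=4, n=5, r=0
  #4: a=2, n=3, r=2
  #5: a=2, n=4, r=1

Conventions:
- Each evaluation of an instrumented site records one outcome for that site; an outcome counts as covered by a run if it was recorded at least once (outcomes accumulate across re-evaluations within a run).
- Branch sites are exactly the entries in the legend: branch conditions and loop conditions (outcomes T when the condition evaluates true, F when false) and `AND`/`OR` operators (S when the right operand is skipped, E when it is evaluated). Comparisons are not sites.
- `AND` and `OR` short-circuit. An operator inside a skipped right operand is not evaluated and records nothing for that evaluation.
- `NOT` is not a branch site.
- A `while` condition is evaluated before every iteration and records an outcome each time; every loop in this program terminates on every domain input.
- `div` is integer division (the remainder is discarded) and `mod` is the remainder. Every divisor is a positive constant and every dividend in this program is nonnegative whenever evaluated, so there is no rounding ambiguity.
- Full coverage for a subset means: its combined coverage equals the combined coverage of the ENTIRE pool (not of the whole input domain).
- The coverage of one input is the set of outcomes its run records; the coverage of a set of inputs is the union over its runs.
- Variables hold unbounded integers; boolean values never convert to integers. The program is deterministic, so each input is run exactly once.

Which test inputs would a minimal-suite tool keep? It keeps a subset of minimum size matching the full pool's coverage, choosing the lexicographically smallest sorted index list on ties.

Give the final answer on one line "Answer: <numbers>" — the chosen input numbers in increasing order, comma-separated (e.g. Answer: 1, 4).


#1 (a=4, n=4, r=4) -> covered: B1=F, B2=T, B2=F, B3=T, B4=E, B5=F, B6=F, B7=F, B8=T, B9=F, B10=T
#2 (a=4, n=3, r=1) -> covered: B1=F, B2=T, B2=F, B3=F, B4=E, B5=T, B8=T, B9=T
#3 (a=4, n=5, r=0) -> covered: B1=F, B2=T, B2=F, B3=F, B4=E, B5=T, B8=T, B9=T
#4 (a=2, n=3, r=2) -> covered: B1=T, B2=T, B2=F, B3=F, B4=S, B5=T, B8=F, B9=T
#5 (a=2, n=4, r=1) -> covered: B1=F, B2=T, B2=F, B3=F, B4=E, B5=T, B8=F, B9=T
pool-wide coverage (17 outcomes): B1=T, B1=F, B2=T, B2=F, B3=T, B3=F, B4=S, B4=E, B5=T, B5=F, B6=F, B7=F, B8=T, B8=F, B9=T, B9=F, B10=T
every size-1 subset falls short of the 17 outcomes (best: 11/17)
at size 2, {1, 4} reaches all 17 outcomes; every lexicographically earlier size-2 subset fails
Answer: 1, 4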